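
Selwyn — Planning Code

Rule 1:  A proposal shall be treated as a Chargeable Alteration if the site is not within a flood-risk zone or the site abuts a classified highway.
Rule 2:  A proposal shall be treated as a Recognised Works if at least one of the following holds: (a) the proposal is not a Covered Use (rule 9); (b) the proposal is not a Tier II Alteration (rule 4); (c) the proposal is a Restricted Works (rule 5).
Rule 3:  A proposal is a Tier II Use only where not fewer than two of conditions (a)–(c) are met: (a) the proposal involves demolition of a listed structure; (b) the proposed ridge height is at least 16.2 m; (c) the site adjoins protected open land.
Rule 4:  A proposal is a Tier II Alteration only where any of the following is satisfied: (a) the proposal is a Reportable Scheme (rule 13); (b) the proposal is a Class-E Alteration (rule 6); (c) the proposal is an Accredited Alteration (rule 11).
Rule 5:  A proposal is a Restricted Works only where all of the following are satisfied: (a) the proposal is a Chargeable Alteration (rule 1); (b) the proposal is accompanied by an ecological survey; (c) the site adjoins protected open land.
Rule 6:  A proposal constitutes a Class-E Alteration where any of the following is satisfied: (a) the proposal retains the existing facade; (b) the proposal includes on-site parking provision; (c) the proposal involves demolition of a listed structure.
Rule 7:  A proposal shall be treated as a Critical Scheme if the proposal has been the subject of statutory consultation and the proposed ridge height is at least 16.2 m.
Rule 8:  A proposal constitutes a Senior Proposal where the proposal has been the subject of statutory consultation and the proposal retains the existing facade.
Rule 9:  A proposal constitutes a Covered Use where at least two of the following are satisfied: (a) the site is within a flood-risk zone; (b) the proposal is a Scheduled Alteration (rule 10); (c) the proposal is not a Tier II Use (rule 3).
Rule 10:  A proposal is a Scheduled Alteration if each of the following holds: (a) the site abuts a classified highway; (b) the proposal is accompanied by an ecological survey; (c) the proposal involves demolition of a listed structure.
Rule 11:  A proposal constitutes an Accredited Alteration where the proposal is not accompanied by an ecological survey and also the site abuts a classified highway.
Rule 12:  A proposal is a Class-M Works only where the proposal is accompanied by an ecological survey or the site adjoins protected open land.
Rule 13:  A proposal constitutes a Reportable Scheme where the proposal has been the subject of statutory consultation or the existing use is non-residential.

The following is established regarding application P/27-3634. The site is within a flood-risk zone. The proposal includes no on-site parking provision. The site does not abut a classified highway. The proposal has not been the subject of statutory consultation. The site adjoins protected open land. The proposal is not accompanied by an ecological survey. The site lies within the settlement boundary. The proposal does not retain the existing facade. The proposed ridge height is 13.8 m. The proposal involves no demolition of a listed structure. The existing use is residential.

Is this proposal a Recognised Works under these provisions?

Yes

Under rule 10: the site abuts a classified highway? no; and the proposal is accompanied by an ecological survey? no; and the proposal involves demolition of a listed structure? no. So the proposal is not a Scheduled Alteration.
Under rule 3: the proposal involves demolition of a listed structure? no; proposed ridge height: 13.8 m ≥ 16.2 m? no; the site adjoins protected open land? yes — 1 of 3 hold (need ≥2) → not satisfied.
Under rule 9: the site is within a flood-risk zone? yes; Scheduled Alteration (rule 10)? no; not a Tier II Use (rule 3)? yes — 2 of 3 hold (need ≥2) → satisfied.
Under rule 13: the proposal has been the subject of statutory consultation? no; or the existing use is non-residential? no. So the proposal is not a Reportable Scheme.
Under rule 6: the proposal retains the existing facade? no; or the proposal includes on-site parking provision? no; or the proposal involves demolition of a listed structure? no. So the proposal is not a Class-E Alteration.
Under rule 11: the proposal is not accompanied by an ecological survey? yes; and the site abuts a classified highway? no. So the proposal is not an Accredited Alteration.
Under rule 4: Reportable Scheme (rule 13)? no; or Class-E Alteration (rule 6)? no; or Accredited Alteration (rule 11)? no. So the proposal is not a Tier II Alteration.
Under rule 1: the site is not within a flood-risk zone? no; or the site abuts a classified highway? no. So the proposal is not a Chargeable Alteration.
Under rule 5: Chargeable Alteration (rule 1)? no; and the proposal is accompanied by an ecological survey? no; and the site adjoins protected open land? yes. So the proposal is not a Restricted Works.
Under rule 2: not a Covered Use (rule 9)? no; or not a Tier II Alteration (rule 4)? yes; or Restricted Works (rule 5)? no. So the proposal is a Recognised Works.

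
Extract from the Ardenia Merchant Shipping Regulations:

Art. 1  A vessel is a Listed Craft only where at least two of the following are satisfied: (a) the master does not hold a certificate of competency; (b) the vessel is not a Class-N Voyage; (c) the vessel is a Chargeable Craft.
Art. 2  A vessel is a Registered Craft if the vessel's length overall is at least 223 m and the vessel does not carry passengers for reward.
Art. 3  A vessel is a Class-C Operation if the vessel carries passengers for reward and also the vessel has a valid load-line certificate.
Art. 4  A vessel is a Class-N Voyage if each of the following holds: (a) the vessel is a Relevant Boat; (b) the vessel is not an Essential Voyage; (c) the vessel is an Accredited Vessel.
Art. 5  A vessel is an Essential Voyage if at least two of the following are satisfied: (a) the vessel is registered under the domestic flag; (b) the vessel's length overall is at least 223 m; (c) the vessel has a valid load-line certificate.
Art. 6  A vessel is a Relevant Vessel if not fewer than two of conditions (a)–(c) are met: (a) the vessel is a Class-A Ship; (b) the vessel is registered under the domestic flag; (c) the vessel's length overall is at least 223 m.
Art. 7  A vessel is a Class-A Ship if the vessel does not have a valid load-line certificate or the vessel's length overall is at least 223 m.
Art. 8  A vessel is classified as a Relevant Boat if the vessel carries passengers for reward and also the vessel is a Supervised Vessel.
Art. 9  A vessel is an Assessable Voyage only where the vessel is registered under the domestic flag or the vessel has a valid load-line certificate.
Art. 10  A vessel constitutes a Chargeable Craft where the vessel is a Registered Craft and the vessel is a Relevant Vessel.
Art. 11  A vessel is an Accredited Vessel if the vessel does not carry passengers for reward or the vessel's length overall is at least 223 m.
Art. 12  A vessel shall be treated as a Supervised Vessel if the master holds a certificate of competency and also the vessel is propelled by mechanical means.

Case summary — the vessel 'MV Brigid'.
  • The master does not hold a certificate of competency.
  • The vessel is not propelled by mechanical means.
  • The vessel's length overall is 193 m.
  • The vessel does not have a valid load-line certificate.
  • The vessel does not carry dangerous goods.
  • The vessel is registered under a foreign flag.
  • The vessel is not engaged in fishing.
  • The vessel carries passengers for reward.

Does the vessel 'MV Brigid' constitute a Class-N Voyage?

article 12 — Supervised Vessel: [the master holds a certificate of competency? no] AND [the vessel is propelled by mechanical means? no] → not satisfied.
article 8 — Relevant Boat: [the vessel carries passengers for reward? yes] AND [Supervised Vessel (article 12)? no] → not satisfied.
article 5 — Essential Voyage: the vessel is registered under the domestic flag? no; vessel's length overall: 193 m ≥ 223 m? no; the vessel has a valid load-line certificate? no — 0 of 3 hold (need ≥2) → not satisfied.
article 11 — Accredited Vessel: [the vessel does not carry passengers for reward? no] OR [vessel's length overall: 193 m ≥ 223 m? no] → not satisfied.
article 4 — Class-N Voyage: [Relevant Boat (article 8)? no] AND [not an Essential Voyage (article 5)? yes] AND [Accredited Vessel (article 11)? no] → not satisfied.

No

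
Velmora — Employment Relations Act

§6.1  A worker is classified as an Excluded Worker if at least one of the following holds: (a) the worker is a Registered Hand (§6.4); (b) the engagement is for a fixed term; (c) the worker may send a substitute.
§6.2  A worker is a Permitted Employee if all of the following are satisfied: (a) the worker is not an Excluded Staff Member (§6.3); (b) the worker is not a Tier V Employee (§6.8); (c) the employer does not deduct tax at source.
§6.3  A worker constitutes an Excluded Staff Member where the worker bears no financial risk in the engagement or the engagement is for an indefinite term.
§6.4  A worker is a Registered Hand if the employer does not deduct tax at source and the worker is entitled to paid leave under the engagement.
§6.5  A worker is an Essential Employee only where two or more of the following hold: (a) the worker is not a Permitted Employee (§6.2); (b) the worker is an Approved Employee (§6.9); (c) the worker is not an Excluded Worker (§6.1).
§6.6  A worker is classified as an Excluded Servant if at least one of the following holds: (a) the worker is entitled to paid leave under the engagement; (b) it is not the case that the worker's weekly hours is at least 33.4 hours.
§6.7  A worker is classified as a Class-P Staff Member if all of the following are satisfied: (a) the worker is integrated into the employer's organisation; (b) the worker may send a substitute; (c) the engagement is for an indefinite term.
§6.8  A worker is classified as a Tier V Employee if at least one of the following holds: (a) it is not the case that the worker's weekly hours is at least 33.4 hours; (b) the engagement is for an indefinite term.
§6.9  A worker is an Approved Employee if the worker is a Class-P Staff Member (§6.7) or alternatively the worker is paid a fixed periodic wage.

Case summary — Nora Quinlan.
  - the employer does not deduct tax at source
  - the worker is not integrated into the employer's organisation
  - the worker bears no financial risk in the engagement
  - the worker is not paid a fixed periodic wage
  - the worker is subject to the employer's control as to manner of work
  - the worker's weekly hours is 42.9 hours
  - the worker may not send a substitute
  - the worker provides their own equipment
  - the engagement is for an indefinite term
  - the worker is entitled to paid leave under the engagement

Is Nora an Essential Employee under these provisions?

§6.3 — Excluded Staff Member: [the worker bears no financial risk in the engagement? yes] OR [the engagement is for an indefinite term? yes] → satisfied.
§6.8 — Tier V Employee: [worker's weekly hours: 42.9 hours ≥ 33.4 hours? yes, so negated condition no] OR [the engagement is for an indefinite term? yes] → satisfied.
§6.2 — Permitted Employee: [not an Excluded Staff Member (§6.3)? no] AND [not a Tier V Employee (§6.8)? no] AND [the employer does not deduct tax at source? yes] → not satisfied.
§6.7 — Class-P Staff Member: [the worker is integrated into the employer's organisation? no] AND [the worker may send a substitute? no] AND [the engagement is for an indefinite term? yes] → not satisfied.
§6.9 — Approved Employee: [Class-P Staff Member (§6.7)? no] OR [the worker is paid a fixed periodic wage? no] → not satisfied.
§6.4 — Registered Hand: [the employer does not deduct tax at source? yes] AND [the worker is entitled to paid leave under the engagement? yes] → satisfied.
§6.1 — Excluded Worker: [Registered Hand (§6.4)? yes] OR [the engagement is for a fixed term? no] OR [the worker may send a substitute? no] → satisfied.
§6.5 — Essential Employee: not a Permitted Employee (§6.2)? yes; Approved Employee (§6.9)? no; not an Excluded Worker (§6.1)? no — 1 of 3 hold (need ≥2) → not satisfied.

No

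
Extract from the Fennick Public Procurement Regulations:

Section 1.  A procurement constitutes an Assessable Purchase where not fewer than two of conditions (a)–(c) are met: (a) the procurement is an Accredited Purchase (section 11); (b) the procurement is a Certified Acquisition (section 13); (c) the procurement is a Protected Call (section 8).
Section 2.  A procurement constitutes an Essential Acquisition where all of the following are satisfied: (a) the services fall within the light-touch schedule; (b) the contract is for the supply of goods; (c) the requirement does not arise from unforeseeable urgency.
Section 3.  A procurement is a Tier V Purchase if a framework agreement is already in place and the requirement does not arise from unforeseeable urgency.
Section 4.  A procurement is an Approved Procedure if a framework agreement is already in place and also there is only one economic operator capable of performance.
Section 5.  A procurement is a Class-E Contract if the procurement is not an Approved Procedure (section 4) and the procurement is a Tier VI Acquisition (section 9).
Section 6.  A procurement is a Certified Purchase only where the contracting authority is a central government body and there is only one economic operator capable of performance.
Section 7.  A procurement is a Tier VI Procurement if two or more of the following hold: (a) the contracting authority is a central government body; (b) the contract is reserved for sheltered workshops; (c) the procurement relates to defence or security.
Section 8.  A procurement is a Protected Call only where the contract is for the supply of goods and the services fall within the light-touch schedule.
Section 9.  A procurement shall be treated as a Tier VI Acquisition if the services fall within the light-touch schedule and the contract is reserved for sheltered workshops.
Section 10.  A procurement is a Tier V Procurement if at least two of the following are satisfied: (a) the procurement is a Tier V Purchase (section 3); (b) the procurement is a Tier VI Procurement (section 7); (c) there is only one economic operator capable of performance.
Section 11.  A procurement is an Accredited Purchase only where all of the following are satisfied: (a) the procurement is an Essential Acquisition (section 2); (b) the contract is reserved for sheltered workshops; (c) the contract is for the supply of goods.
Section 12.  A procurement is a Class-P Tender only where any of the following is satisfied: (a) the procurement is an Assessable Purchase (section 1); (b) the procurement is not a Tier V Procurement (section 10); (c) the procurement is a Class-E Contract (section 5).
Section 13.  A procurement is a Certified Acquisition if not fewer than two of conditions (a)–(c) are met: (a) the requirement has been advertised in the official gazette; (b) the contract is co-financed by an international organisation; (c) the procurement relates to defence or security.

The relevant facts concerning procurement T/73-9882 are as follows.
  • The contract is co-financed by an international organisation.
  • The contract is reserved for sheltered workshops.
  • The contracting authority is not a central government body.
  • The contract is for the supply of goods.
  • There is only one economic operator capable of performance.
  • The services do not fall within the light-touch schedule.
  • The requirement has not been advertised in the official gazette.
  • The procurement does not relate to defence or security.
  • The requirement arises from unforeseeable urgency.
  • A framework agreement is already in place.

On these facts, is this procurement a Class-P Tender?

Under section 2: the services fall within the light-touch schedule? no; and the contract is for the supply of goods? yes; and the requirement does not arise from unforeseeable urgency? no. So the procurement is not an Essential Acquisition.
Under section 11: Essential Acquisition (section 2)? no; and the contract is reserved for sheltered workshops? yes; and the contract is for the supply of goods? yes. So the procurement is not an Accredited Purchase.
Under section 13: the requirement has been advertised in the official gazette? no; the contract is co-financed by an international organisation? yes; the procurement relates to defence or security? no — 1 of 3 hold (need ≥2) → not satisfied.
Under section 8: the contract is for the supply of goods? yes; and the services fall within the light-touch schedule? no. So the procurement is not a Protected Call.
Under section 1: Accredited Purchase (section 11)? no; Certified Acquisition (section 13)? no; Protected Call (section 8)? no — 0 of 3 hold (need ≥2) → not satisfied.
Under section 3: a framework agreement is already in place? yes; and the requirement does not arise from unforeseeable urgency? no. So the procurement is not a Tier V Purchase.
Under section 7: the contracting authority is a central government body? no; the contract is reserved for sheltered workshops? yes; the procurement relates to defence or security? no — 1 of 3 hold (need ≥2) → not satisfied.
Under section 10: Tier V Purchase (section 3)? no; Tier VI Procurement (section 7)? no; there is only one economic operator capable of performance? yes — 1 of 3 hold (need ≥2) → not satisfied.
Under section 4: a framework agreement is already in place? yes; and there is only one economic operator capable of performance? yes. So the procurement is an Approved Procedure.
Under section 9: the services fall within the light-touch schedule? no; and the contract is reserved for sheltered workshops? yes. So the procurement is not a Tier VI Acquisition.
Under section 5: not an Approved Procedure (section 4)? no; and Tier VI Acquisition (section 9)? no. So the procurement is not a Class-E Contract.
Under section 12: Assessable Purchase (section 1)? no; or not a Tier V Procurement (section 10)? yes; or Class-E Contract (section 5)? no. So the procurement is a Class-P Tender.

Yes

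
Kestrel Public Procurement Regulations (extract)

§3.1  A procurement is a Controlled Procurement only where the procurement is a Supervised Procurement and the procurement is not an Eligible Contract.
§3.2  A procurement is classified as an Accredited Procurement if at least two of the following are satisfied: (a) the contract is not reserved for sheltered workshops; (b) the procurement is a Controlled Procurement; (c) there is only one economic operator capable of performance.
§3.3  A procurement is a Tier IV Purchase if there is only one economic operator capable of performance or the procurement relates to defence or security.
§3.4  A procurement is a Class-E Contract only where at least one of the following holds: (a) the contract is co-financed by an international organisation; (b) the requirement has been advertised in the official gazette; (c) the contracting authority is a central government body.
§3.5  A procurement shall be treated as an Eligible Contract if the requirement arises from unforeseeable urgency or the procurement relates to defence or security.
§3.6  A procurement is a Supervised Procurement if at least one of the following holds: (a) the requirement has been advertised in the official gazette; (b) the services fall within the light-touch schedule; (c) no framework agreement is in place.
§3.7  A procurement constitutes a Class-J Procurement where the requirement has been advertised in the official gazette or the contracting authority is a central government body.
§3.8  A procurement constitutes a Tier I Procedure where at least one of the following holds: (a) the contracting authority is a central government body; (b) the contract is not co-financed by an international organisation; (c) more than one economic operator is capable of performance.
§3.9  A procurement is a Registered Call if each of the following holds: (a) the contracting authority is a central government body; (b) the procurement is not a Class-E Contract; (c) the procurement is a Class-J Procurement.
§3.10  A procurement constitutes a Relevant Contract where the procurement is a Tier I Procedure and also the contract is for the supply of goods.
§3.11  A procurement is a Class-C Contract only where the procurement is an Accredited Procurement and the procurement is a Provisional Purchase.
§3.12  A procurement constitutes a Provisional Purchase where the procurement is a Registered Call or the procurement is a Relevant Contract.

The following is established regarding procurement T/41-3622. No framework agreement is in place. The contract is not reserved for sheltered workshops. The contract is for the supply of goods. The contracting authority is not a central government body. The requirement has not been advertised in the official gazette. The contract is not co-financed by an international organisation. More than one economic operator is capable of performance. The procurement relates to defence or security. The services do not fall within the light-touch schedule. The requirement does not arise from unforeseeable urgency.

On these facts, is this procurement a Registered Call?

Under §3.4: the contract is co-financed by an international organisation? no; or the requirement has been advertised in the official gazette? no; or the contracting authority is a central government body? no. So the procurement is not a Class-E Contract.
Under §3.7: the requirement has been advertised in the official gazette? no; or the contracting authority is a central government body? no. So the procurement is not a Class-J Procurement.
Under §3.9: the contracting authority is a central government body? no; and not a Class-E Contract (§3.4)? yes; and Class-J Procurement (§3.7)? no. So the procurement is not a Registered Call.

No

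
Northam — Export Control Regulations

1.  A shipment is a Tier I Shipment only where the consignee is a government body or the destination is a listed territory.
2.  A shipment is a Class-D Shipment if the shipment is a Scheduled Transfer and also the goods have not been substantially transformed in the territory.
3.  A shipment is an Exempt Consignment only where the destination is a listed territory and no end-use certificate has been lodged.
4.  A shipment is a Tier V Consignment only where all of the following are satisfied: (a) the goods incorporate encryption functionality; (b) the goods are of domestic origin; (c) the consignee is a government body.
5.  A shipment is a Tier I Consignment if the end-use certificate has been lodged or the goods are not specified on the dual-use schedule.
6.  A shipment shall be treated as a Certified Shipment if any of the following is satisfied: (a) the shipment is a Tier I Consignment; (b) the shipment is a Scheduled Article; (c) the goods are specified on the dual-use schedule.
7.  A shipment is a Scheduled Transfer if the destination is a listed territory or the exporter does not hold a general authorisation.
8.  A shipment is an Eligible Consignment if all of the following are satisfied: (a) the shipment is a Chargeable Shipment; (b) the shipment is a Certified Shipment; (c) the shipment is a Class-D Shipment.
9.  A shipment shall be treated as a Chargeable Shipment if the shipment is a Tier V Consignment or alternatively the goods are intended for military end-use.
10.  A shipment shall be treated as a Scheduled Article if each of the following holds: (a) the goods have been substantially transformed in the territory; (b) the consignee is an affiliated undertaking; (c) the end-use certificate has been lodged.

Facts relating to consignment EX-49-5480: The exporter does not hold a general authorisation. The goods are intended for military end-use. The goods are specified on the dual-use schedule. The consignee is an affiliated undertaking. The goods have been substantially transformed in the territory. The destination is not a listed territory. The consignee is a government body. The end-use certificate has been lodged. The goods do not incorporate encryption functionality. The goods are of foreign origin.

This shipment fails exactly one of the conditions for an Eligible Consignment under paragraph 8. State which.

Under paragraph 4: the goods incorporate encryption functionality? no; and the goods are of domestic origin? no; and the consignee is a government body? yes. So the shipment is not a Tier V Consignment.
Under paragraph 9: Tier V Consignment (paragraph 4)? no; or the goods are intended for military end-use? yes. So the shipment is a Chargeable Shipment.
Under paragraph 5: the end-use certificate has been lodged? yes; or the goods are not specified on the dual-use schedule? no. So the shipment is a Tier I Consignment.
Under paragraph 10: the goods have been substantially transformed in the territory? yes; and the consignee is an affiliated undertaking? yes; and the end-use certificate has been lodged? yes. So the shipment is a Scheduled Article.
Under paragraph 6: Tier I Consignment (paragraph 5)? yes; or Scheduled Article (paragraph 10)? yes; or the goods are specified on the dual-use schedule? yes. So the shipment is a Certified Shipment.
Under paragraph 7: the destination is a listed territory? no; or the exporter does not hold a general authorisation? yes. So the shipment is a Scheduled Transfer.
Under paragraph 2: Scheduled Transfer (paragraph 7)? yes; and the goods have not been substantially transformed in the territory? no. So the shipment is not a Class-D Shipment.
Under paragraph 8: Chargeable Shipment (paragraph 9)? yes; and Certified Shipment (paragraph 6)? yes; and Class-D Shipment (paragraph 2)? no. So the shipment is not an Eligible Consignment.

Class-D Shipment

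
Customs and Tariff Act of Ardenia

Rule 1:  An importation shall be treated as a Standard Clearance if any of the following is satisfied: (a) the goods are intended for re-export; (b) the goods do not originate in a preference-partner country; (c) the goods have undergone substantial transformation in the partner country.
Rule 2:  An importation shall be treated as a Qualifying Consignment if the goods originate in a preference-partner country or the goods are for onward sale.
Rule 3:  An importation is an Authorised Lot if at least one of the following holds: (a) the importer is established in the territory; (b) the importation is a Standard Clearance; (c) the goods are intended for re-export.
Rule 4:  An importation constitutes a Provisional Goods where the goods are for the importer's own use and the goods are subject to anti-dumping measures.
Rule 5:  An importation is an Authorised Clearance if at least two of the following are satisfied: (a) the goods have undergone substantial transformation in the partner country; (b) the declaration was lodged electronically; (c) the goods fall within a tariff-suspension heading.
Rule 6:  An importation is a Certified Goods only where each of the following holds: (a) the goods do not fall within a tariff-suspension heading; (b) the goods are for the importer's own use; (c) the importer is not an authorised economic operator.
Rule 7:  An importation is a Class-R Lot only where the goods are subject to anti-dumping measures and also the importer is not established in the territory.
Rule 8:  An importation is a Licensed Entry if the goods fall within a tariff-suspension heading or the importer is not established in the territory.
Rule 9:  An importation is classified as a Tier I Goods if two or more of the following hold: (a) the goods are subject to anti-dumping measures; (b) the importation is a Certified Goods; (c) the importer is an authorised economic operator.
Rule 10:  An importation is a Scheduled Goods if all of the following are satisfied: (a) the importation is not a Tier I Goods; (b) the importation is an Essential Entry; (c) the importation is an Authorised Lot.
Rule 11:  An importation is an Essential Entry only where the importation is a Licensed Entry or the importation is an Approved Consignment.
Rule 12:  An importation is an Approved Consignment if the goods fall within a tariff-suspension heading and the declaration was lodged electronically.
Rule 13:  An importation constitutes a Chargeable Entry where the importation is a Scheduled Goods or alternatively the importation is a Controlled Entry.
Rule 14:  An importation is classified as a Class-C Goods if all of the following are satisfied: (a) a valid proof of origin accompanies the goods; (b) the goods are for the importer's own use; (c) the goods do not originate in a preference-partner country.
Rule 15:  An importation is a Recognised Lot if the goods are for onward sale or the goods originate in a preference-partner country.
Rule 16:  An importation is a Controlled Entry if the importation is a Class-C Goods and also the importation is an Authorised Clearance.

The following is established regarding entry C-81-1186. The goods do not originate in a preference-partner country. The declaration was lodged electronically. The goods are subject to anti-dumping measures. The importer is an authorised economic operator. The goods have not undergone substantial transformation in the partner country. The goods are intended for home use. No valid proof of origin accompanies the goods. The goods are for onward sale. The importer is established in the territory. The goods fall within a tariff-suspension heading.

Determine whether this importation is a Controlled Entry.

rule 14 — Class-C Goods: [a valid proof of origin accompanies the goods? no] AND [the goods are for the importer's own use? no] AND [the goods do not originate in a preference-partner country? yes] → not satisfied.
rule 5 — Authorised Clearance: the goods have undergone substantial transformation in the partner country? no; the declaration was lodged electronically? yes; the goods fall within a tariff-suspension heading? yes — 2 of 3 hold (need ≥2) → satisfied.
rule 16 — Controlled Entry: [Class-C Goods (rule 14)? no] AND [Authorised Clearance (rule 5)? yes] → not satisfied.

No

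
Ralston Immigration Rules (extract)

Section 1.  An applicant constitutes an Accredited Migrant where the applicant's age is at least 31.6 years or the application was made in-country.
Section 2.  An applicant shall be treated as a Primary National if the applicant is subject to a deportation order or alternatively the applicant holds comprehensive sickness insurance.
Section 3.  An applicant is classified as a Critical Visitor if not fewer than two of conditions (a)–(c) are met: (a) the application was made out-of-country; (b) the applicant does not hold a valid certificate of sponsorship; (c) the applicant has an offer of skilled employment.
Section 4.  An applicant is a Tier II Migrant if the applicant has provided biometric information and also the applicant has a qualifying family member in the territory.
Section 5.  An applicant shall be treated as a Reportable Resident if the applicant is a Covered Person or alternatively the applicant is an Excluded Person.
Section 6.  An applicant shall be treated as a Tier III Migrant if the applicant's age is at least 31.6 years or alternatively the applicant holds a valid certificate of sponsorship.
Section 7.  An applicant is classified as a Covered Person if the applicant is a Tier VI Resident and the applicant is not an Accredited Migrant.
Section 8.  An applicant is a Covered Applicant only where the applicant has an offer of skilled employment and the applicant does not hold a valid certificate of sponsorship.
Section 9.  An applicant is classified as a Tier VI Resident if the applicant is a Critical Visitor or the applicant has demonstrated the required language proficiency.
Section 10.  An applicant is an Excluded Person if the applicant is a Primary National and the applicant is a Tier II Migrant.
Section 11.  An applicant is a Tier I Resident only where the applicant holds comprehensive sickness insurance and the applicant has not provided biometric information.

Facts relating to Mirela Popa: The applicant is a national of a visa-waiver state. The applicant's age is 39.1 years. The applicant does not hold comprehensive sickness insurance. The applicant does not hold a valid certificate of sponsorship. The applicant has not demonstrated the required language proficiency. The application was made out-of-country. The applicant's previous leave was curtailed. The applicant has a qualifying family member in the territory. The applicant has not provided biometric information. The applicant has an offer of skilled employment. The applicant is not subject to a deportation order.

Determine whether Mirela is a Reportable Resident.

No

section 3 — Critical Visitor: the application was made out-of-country? yes; the applicant does not hold a valid certificate of sponsorship? yes; the applicant has an offer of skilled employment? yes — 3 of 3 hold (need ≥2) → satisfied.
section 9 — Tier VI Resident: [Critical Visitor (section 3)? yes] OR [the applicant has demonstrated the required language proficiency? no] → satisfied.
section 1 — Accredited Migrant: [applicant's age: 39.1 years ≥ 31.6 years? yes] OR [the application was made in-country? no] → satisfied.
section 7 — Covered Person: [Tier VI Resident (section 9)? yes] AND [not an Accredited Migrant (section 1)? no] → not satisfied.
section 2 — Primary National: [the applicant is subject to a deportation order? no] OR [the applicant holds comprehensive sickness insurance? no] → not satisfied.
section 4 — Tier II Migrant: [the applicant has provided biometric information? no] AND [the applicant has a qualifying family member in the territory? yes] → not satisfied.
section 10 — Excluded Person: [Primary National (section 2)? no] AND [Tier II Migrant (section 4)? no] → not satisfied.
section 5 — Reportable Resident: [Covered Person (section 7)? no] OR [Excluded Person (section 10)? no] → not satisfied.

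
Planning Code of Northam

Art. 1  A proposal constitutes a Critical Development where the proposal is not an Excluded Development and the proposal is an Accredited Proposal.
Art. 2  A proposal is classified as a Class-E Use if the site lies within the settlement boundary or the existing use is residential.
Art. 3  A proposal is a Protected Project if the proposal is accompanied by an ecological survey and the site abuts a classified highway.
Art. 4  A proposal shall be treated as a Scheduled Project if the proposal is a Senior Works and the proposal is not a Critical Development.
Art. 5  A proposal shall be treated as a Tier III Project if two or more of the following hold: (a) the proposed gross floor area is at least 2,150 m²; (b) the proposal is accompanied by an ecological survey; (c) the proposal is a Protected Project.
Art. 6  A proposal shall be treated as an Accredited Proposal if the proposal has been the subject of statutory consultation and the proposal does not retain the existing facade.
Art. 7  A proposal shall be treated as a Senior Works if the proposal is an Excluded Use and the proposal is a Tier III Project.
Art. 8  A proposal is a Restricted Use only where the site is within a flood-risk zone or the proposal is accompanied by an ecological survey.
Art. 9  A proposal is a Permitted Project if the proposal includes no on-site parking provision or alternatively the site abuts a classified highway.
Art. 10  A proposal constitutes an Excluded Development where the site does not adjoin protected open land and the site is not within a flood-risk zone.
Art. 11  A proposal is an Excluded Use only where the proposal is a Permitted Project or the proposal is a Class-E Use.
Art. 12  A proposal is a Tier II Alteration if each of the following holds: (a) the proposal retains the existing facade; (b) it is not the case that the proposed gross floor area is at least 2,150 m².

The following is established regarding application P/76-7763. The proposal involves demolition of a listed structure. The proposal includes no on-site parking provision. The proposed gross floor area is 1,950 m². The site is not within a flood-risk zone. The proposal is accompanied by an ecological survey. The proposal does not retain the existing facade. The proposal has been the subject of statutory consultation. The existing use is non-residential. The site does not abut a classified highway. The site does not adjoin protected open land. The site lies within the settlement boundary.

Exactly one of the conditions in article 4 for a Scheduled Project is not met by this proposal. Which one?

article 9 — Permitted Project: [the proposal includes no on-site parking provision? yes] OR [the site abuts a classified highway? no] → satisfied.
article 2 — Class-E Use: [the site lies within the settlement boundary? yes] OR [the existing use is residential? no] → satisfied.
article 11 — Excluded Use: [Permitted Project (article 9)? yes] OR [Class-E Use (article 2)? yes] → satisfied.
article 3 — Protected Project: [the proposal is accompanied by an ecological survey? yes] AND [the site abuts a classified highway? no] → not satisfied.
article 5 — Tier III Project: proposed gross floor area: 1,950 m² ≥ 2,150 m²? no; the proposal is accompanied by an ecological survey? yes; Protected Project (article 3)? no — 1 of 3 hold (need ≥2) → not satisfied.
article 7 — Senior Works: [Excluded Use (article 11)? yes] AND [Tier III Project (article 5)? no] → not satisfied.
article 10 — Excluded Development: [the site does not adjoin protected open land? yes] AND [the site is not within a flood-risk zone? yes] → satisfied.
article 6 — Accredited Proposal: [the proposal has been the subject of statutory consultation? yes] AND [the proposal does not retain the existing facade? yes] → satisfied.
article 1 — Critical Development: [not an Excluded Development (article 10)? no] AND [Accredited Proposal (article 6)? yes] → not satisfied.
article 4 — Scheduled Project: [Senior Works (article 7)? no] AND [not a Critical Development (article 1)? yes] → not satisfied.

Senior Works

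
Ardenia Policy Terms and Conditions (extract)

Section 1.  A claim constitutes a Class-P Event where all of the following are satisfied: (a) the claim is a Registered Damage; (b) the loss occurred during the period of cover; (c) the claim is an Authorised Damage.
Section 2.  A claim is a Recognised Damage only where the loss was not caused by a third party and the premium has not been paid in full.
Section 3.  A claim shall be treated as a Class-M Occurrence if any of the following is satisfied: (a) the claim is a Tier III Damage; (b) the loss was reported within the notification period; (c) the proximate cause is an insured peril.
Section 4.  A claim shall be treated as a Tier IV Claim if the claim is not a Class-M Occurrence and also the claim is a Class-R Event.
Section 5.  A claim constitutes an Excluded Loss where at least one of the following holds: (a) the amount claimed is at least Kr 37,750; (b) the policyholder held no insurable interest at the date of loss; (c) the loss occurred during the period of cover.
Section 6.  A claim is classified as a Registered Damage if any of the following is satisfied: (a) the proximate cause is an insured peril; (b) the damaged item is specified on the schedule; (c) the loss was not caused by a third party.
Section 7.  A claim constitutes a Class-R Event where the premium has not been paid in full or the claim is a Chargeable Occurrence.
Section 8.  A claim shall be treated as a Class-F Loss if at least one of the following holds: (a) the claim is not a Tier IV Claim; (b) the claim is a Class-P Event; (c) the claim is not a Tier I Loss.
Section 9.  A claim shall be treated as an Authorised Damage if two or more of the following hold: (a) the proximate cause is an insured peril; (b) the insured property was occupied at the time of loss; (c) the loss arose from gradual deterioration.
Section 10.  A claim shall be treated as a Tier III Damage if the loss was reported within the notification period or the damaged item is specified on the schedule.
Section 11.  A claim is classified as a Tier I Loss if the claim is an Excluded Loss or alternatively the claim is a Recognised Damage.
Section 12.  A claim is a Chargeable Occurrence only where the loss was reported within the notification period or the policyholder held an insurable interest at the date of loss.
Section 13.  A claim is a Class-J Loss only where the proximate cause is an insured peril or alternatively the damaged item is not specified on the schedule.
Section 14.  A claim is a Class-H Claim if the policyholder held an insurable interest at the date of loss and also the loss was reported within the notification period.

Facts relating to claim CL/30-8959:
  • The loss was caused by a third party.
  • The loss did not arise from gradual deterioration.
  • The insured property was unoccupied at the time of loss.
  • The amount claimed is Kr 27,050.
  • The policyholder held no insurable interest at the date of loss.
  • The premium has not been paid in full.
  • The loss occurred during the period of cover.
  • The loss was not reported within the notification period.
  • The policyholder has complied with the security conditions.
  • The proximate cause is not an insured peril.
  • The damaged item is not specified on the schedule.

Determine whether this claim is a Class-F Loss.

No

Under section 10: the loss was reported within the notification period? no; or the damaged item is specified on the schedule? no. So the claim is not a Tier III Damage.
Under section 3: Tier III Damage (section 10)? no; or the loss was reported within the notification period? no; or the proximate cause is an insured peril? no. So the claim is not a Class-M Occurrence.
Under section 12: the loss was reported within the notification period? no; or the policyholder held an insurable interest at the date of loss? no. So the claim is not a Chargeable Occurrence.
Under section 7: the premium has not been paid in full? yes; or Chargeable Occurrence (section 12)? no. So the claim is a Class-R Event.
Under section 4: not a Class-M Occurrence (section 3)? yes; and Class-R Event (section 7)? yes. So the claim is a Tier IV Claim.
Under section 6: the proximate cause is an insured peril? no; or the damaged item is specified on the schedule? no; or the loss was not caused by a third party? no. So the claim is not a Registered Damage.
Under section 9: the proximate cause is an insured peril? no; the insured property was occupied at the time of loss? no; the loss arose from gradual deterioration? no — 0 of 3 hold (need ≥2) → not satisfied.
Under section 1: Registered Damage (section 6)? no; and the loss occurred during the period of cover? yes; and Authorised Damage (section 9)? no. So the claim is not a Class-P Event.
Under section 5: amount claimed: Kr 27,050 ≥ Kr 37,750? no; or the policyholder held no insurable interest at the date of loss? yes; or the loss occurred during the period of cover? yes. So the claim is an Excluded Loss.
Under section 2: the loss was not caused by a third party? no; and the premium has not been paid in full? yes. So the claim is not a Recognised Damage.
Under section 11: Excluded Loss (section 5)? yes; or Recognised Damage (section 2)? no. So the claim is a Tier I Loss.
Under section 8: not a Tier IV Claim (section 4)? no; or Class-P Event (section 1)? no; or not a Tier I Loss (section 11)? no. So the claim is not a Class-F Loss.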